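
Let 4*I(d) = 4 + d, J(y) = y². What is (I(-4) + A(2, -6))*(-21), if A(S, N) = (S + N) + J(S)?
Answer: 0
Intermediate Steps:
A(S, N) = N + S + S² (A(S, N) = (S + N) + S² = (N + S) + S² = N + S + S²)
I(d) = 1 + d/4 (I(d) = (4 + d)/4 = 1 + d/4)
(I(-4) + A(2, -6))*(-21) = ((1 + (¼)*(-4)) + (-6 + 2 + 2²))*(-21) = ((1 - 1) + (-6 + 2 + 4))*(-21) = (0 + 0)*(-21) = 0*(-21) = 0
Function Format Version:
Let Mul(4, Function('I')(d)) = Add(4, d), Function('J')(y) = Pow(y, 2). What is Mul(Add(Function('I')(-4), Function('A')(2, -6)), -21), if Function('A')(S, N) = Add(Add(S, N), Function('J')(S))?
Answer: 0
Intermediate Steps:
Function('A')(S, N) = Add(N, S, Pow(S, 2)) (Function('A')(S, N) = Add(Add(S, N), Pow(S, 2)) = Add(Add(N, S), Pow(S, 2)) = Add(N, S, Pow(S, 2)))
Function('I')(d) = Add(1, Mul(Rational(1, 4), d)) (Function('I')(d) = Mul(Rational(1, 4), Add(4, d)) = Add(1, Mul(Rational(1, 4), d)))
Mul(Add(Function('I')(-4), Function('A')(2, -6)), -21) = Mul(Add(Add(1, Mul(Rational(1, 4), -4)), Add(-6, 2, Pow(2, 2))), -21) = Mul(Add(Add(1, -1), Add(-6, 2, 4)), -21) = Mul(Add(0, 0), -21) = Mul(0, -21) = 0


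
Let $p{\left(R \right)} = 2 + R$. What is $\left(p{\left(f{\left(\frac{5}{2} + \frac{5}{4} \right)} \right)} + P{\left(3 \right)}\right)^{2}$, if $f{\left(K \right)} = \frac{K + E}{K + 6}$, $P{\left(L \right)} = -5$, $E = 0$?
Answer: $\frac{1156}{169} \approx 6.8402$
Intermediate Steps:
$f{\left(K \right)} = \frac{K}{6 + K}$ ($f{\left(K \right)} = \frac{K + 0}{K + 6} = \frac{K}{6 + K}$)
$\left(p{\left(f{\left(\frac{5}{2} + \frac{5}{4} \right)} \right)} + P{\left(3 \right)}\right)^{2} = \left(\left(2 + \frac{\frac{5}{2} + \frac{5}{4}}{6 + \left(\frac{5}{2} + \frac{5}{4}\right)}\right) - 5\right)^{2} = \left(\left(2 + \frac{15}{4 \left(6 + \frac{15}{4}\right)}\right) - 5\right)^{2} = \left(\left(2 + \frac{15}{4 \cdot \frac{39}{4}}\right) - 5\right)^{2} = \left(\left(2 + \frac{15}{4} \cdot \frac{4}{39}\right) - 5\right)^{2} = \left(\left(2 + \frac{5}{13}\right) - 5\right)^{2} = \left(\frac{31}{13} - 5\right)^{2} = \left(- \frac{34}{13}\right)^{2} = \frac{1156}{169}$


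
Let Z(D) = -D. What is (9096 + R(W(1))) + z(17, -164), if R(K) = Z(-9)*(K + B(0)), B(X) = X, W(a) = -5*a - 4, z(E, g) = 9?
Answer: 9024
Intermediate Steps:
W(a) = -4 - 5*a
R(K) = 9*K (R(K) = (-1*(-9))*(K + 0) = 9*K)
(9096 + R(W(1))) + z(17, -164) = (9096 + 9*(-4 - 5*1)) + 9 = (9096 + 9*(-4 - 5)) + 9 = (9096 + 9*(-9)) + 9 = (9096 - 81) + 9 = 9015 + 9 = 9024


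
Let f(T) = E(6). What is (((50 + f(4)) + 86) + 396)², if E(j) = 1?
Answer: 284089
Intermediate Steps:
f(T) = 1
(((50 + f(4)) + 86) + 396)² = (((50 + 1) + 86) + 396)² = ((51 + 86) + 396)² = (137 + 396)² = 533² = 284089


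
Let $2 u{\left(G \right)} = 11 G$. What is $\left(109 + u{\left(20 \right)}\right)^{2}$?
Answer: $47961$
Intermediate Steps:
$u{\left(G \right)} = \frac{11 G}{2}$
$\left(109 + u{\left(20 \right)}\right)^{2} = \left(109 + \frac{11}{2} \cdot 20\right)^{2} = \left(109 + 110\right)^{2} = 219^{2} = 47961$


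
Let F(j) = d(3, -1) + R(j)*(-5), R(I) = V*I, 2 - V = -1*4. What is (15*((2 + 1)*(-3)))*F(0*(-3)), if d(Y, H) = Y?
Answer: -405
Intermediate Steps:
V = 6 (V = 2 - (-1)*4 = 2 - 1*(-4) = 2 + 4 = 6)
R(I) = 6*I
F(j) = 3 - 30*j (F(j) = 3 + (6*j)*(-5) = 3 - 30*j)
(15*((2 + 1)*(-3)))*F(0*(-3)) = (15*((2 + 1)*(-3)))*(3 - 0*(-3)) = (15*(3*(-3)))*(3 - 30*0) = (15*(-9))*(3 + 0) = -135*3 = -405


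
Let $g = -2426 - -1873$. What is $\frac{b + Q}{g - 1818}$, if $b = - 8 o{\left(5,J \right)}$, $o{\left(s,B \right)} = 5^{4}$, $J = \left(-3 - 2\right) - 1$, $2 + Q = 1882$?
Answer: $\frac{3120}{2371} \approx 1.3159$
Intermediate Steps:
$Q = 1880$ ($Q = -2 + 1882 = 1880$)
$J = -6$ ($J = -5 - 1 = -6$)
$o{\left(s,B \right)} = 625$
$g = -553$ ($g = -2426 + 1873 = -553$)
$b = -5000$ ($b = \left(-8\right) 625 = -5000$)
$\frac{b + Q}{g - 1818} = \frac{-5000 + 1880}{-553 - 1818} = - \frac{3120}{-2371} = \left(-3120\right) \left(- \frac{1}{2371}\right) = \frac{3120}{2371}$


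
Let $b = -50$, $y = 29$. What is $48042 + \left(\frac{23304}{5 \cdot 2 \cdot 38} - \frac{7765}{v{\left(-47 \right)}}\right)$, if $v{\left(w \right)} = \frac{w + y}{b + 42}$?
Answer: $\frac{38177644}{855} \approx 44652.0$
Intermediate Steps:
$v{\left(w \right)} = - \frac{29}{8} - \frac{w}{8}$ ($v{\left(w \right)} = \frac{w + 29}{-50 + 42} = \frac{29 + w}{-8} = \left(29 + w\right) \left(- \frac{1}{8}\right) = - \frac{29}{8} - \frac{w}{8}$)
$48042 + \left(\frac{23304}{5 \cdot 2 \cdot 38} - \frac{7765}{v{\left(-47 \right)}}\right) = 48042 + \left(\frac{23304}{5 \cdot 2 \cdot 38} - \frac{7765}{- \frac{29}{8} - - \frac{47}{8}}\right) = 48042 + \left(\frac{23304}{10 \cdot 38} - \frac{7765}{- \frac{29}{8} + \frac{47}{8}}\right) = 48042 + \left(\frac{23304}{380} - \frac{7765}{\frac{9}{4}}\right) = 48042 + \left(23304 \cdot \frac{1}{380} - \frac{31060}{9}\right) = 48042 + \left(\frac{5826}{95} - \frac{31060}{9}\right) = 48042 - \frac{2898266}{855} = \frac{38177644}{855}$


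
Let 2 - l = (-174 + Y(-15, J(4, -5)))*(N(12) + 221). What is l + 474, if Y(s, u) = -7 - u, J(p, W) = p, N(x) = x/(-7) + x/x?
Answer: 288602/7 ≈ 41229.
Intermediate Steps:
N(x) = 1 - x/7 (N(x) = x*(-⅐) + 1 = -x/7 + 1 = 1 - x/7)
l = 285284/7 (l = 2 - (-174 + (-7 - 1*4))*((1 - ⅐*12) + 221) = 2 - (-174 + (-7 - 4))*((1 - 12/7) + 221) = 2 - (-174 - 11)*(-5/7 + 221) = 2 - (-185)*1542/7 = 2 - 1*(-285270/7) = 2 + 285270/7 = 285284/7 ≈ 40755.)
l + 474 = 285284/7 + 474 = 288602/7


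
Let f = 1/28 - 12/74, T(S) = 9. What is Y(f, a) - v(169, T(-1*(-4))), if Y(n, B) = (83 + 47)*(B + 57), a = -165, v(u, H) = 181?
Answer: -14221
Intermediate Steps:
f = -131/1036 (f = 1*(1/28) - 12*1/74 = 1/28 - 6/37 = -131/1036 ≈ -0.12645)
Y(n, B) = 7410 + 130*B (Y(n, B) = 130*(57 + B) = 7410 + 130*B)
Y(f, a) - v(169, T(-1*(-4))) = (7410 + 130*(-165)) - 1*181 = (7410 - 21450) - 181 = -14040 - 181 = -14221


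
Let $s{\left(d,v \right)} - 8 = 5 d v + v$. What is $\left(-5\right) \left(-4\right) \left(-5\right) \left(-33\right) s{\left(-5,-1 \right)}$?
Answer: $105600$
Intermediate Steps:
$s{\left(d,v \right)} = 8 + v + 5 d v$ ($s{\left(d,v \right)} = 8 + \left(5 d v + v\right) = 8 + \left(v + 5 d v\right) = 8 + v + 5 d v$)
$\left(-5\right) \left(-4\right) \left(-5\right) \left(-33\right) s{\left(-5,-1 \right)} = \left(-5\right) \left(-4\right) \left(-5\right) \left(-33\right) \left(8 - 1 + 5 \left(-5\right) \left(-1\right)\right) = 20 \left(-5\right) \left(-33\right) \left(8 - 1 + 25\right) = \left(-100\right) \left(-33\right) 32 = 3300 \cdot 32 = 105600$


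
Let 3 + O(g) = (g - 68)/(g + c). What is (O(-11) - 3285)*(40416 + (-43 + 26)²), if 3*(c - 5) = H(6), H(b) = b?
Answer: -532136465/4 ≈ -1.3303e+8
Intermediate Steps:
c = 7 (c = 5 + (⅓)*6 = 5 + 2 = 7)
O(g) = -3 + (-68 + g)/(7 + g) (O(g) = -3 + (g - 68)/(g + 7) = -3 + (-68 + g)/(7 + g))
(O(-11) - 3285)*(40416 + (-43 + 26)²) = ((-89 - 2*(-11))/(7 - 11) - 3285)*(40416 + (-43 + 26)²) = ((-89 + 22)/(-4) - 3285)*(40416 + (-17)²) = (-¼*(-67) - 3285)*(40416 + 289) = (67/4 - 3285)*40705 = -13073/4*40705 = -532136465/4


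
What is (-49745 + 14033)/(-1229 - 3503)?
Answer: 8928/1183 ≈ 7.5469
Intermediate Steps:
(-49745 + 14033)/(-1229 - 3503) = -35712/(-4732) = -35712*(-1/4732) = 8928/1183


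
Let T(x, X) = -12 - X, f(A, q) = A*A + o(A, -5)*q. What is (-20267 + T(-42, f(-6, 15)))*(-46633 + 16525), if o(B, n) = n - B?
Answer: 612095640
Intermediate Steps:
f(A, q) = A**2 + q*(-5 - A) (f(A, q) = A*A + (-5 - A)*q = A**2 + q*(-5 - A))
(-20267 + T(-42, f(-6, 15)))*(-46633 + 16525) = (-20267 + (-12 - ((-6)**2 - 1*15*(5 - 6))))*(-46633 + 16525) = (-20267 + (-12 - (36 - 1*15*(-1))))*(-30108) = (-20267 + (-12 - (36 + 15)))*(-30108) = (-20267 + (-12 - 1*51))*(-30108) = (-20267 + (-12 - 51))*(-30108) = (-20267 - 63)*(-30108) = -20330*(-30108) = 612095640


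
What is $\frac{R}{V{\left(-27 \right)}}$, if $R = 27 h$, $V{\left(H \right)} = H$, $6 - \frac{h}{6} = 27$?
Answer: $126$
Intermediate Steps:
$h = -126$ ($h = 36 - 162 = -126$)
$R = -3402$ ($R = 27 \left(-126\right) = -3402$)
$\frac{R}{V{\left(-27 \right)}} = - \frac{3402}{-27} = \left(-3402\right) \left(- \frac{1}{27}\right) = 126$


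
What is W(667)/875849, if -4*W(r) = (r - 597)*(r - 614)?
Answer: -1855/1751698 ≈ -0.0010590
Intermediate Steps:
W(r) = -(-614 + r)*(-597 + r)/4 (W(r) = -(r - 597)*(r - 614)/4 = -(-597 + r)*(-614 + r)/4 = -(-614 + r)*(-597 + r)/4)
W(667)/875849 = (-183279/2 - ¼*667² + (1211/4)*667)/875849 = (-183279/2 - ¼*444889 + 807737/4)*(1/875849) = (-183279/2 - 444889/4 + 807737/4)*(1/875849) = -1855/2*1/875849 = -1855/1751698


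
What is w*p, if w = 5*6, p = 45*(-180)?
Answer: -243000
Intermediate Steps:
p = -8100
w = 30
w*p = 30*(-8100) = -243000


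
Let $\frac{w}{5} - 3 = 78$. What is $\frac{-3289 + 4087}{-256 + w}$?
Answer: $\frac{798}{149} \approx 5.3557$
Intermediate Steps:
$w = 405$ ($w = 15 + 5 \cdot 78 = 15 + 390 = 405$)
$\frac{-3289 + 4087}{-256 + w} = \frac{-3289 + 4087}{-256 + 405} = \frac{798}{149}$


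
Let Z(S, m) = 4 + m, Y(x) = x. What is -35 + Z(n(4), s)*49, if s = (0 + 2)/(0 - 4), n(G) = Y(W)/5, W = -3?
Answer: 273/2 ≈ 136.50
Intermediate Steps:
n(G) = -⅗ (n(G) = -3/5 = -3*⅕ = -⅗)
s = -½ (s = 2/(-4) = 2*(-¼) = -½ ≈ -0.50000)
-35 + Z(n(4), s)*49 = -35 + (4 - ½)*49 = -35 + (7/2)*49 = -35 + 343/2 = 273/2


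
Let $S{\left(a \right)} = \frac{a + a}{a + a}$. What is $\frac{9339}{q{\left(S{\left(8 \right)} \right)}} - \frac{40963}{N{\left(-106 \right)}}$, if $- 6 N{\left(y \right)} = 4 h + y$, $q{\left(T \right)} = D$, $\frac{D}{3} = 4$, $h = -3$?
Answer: $- \frac{307889}{236} \approx -1304.6$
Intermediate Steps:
$S{\left(a \right)} = 1$ ($S{\left(a \right)} = \frac{2 a}{2 a} = 2 a \frac{1}{2 a} = 1$)
$D = 12$ ($D = 3 \cdot 4 = 12$)
$q{\left(T \right)} = 12$
$N{\left(y \right)} = 2 - \frac{y}{6}$ ($N{\left(y \right)} = - \frac{4 \left(-3\right) + y}{6} = - \frac{-12 + y}{6} = 2 - \frac{y}{6}$)
$\frac{9339}{q{\left(S{\left(8 \right)} \right)}} - \frac{40963}{N{\left(-106 \right)}} = \frac{9339}{12} - \frac{40963}{2 - - \frac{53}{3}} = 9339 \cdot \frac{1}{12} - \frac{40963}{2 + \frac{53}{3}} = \frac{3113}{4} - \frac{40963}{\frac{59}{3}} = \frac{3113}{4} - \frac{122889}{59} = - \frac{307889}{236}$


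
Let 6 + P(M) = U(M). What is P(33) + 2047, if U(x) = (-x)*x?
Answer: 952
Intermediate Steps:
U(x) = -x²
P(M) = -6 - M²
P(33) + 2047 = (-6 - 1*33²) + 2047 = (-6 - 1*1089) + 2047 = (-6 - 1089) + 2047 = -1095 + 2047 = 952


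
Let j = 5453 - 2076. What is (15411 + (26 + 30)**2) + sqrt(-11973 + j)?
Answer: 18547 + 2*I*sqrt(2149) ≈ 18547.0 + 92.715*I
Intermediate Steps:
j = 3377
(15411 + (26 + 30)**2) + sqrt(-11973 + j) = (15411 + (26 + 30)**2) + sqrt(-11973 + 3377) = (15411 + 56**2) + sqrt(-8596) = (15411 + 3136) + 2*I*sqrt(2149) = 18547 + 2*I*sqrt(2149)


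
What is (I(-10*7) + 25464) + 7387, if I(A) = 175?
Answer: 33026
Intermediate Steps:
(I(-10*7) + 25464) + 7387 = (175 + 25464) + 7387 = 25639 + 7387 = 33026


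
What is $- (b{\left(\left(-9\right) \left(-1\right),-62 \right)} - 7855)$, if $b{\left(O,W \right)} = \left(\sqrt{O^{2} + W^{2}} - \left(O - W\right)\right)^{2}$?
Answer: $-1111 + 710 \sqrt{157} \approx 7785.3$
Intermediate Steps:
$b{\left(O,W \right)} = \left(W + \sqrt{O^{2} + W^{2}} - O\right)^{2}$
$- (b{\left(\left(-9\right) \left(-1\right),-62 \right)} - 7855) = - (\left(-62 + \sqrt{\left(\left(-9\right) \left(-1\right)\right)^{2} + \left(-62\right)^{2}} - \left(-9\right) \left(-1\right)\right)^{2} - 7855) = - (\left(-62 + \sqrt{9^{2} + 3844} - 9\right)^{2} - 7855) = - (\left(-62 + \sqrt{81 + 3844} - 9\right)^{2} - 7855) = - (\left(-62 + \sqrt{3925} - 9\right)^{2} - 7855) = - (\left(-62 + 5 \sqrt{157} - 9\right)^{2} - 7855) = - (\left(-71 + 5 \sqrt{157}\right)^{2} - 7855) = - (-7855 + \left(-71 + 5 \sqrt{157}\right)^{2}) = 7855 - \left(-71 + 5 \sqrt{157}\right)^{2}$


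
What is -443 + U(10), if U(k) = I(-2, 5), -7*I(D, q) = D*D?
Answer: -3105/7 ≈ -443.57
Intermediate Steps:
I(D, q) = -D**2/7 (I(D, q) = -D*D/7 = -D**2/7)
U(k) = -4/7 (U(k) = -1/7*(-2)**2 = -1/7*4 = -4/7)
-443 + U(10) = -443 - 4/7 = -3105/7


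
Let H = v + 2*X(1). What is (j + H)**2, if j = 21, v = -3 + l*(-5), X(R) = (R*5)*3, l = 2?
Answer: 1444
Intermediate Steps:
X(R) = 15*R (X(R) = (5*R)*3 = 15*R)
v = -13 (v = -3 + 2*(-5) = -3 - 10 = -13)
H = 17 (H = -13 + 2*(15*1) = -13 + 2*15 = -13 + 30 = 17)
(j + H)**2 = (21 + 17)**2 = 38**2 = 1444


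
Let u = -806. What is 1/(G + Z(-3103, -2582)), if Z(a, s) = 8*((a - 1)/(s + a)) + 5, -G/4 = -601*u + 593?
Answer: -5685/11028824003 ≈ -5.1547e-7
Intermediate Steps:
G = -1939996 (G = -4*(-601*(-806) + 593) = -4*(484406 + 593) = -4*484999 = -1939996)
Z(a, s) = 5 + 8*(-1 + a)/(a + s) (Z(a, s) = 8*((-1 + a)/(a + s)) + 5 = 8*(-1 + a)/(a + s) + 5 = 5 + 8*(-1 + a)/(a + s))
1/(G + Z(-3103, -2582)) = 1/(-1939996 + (-8 + 5*(-2582) + 13*(-3103))/(-3103 - 2582)) = 1/(-1939996 + (-8 - 12910 - 40339)/(-5685)) = 1/(-1939996 - 1/5685*(-53257)) = 1/(-1939996 + 53257/5685) = 1/(-11028824003/5685) = -5685/11028824003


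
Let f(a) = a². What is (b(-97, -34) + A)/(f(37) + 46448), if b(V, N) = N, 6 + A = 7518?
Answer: 7478/47817 ≈ 0.15639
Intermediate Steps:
A = 7512 (A = -6 + 7518 = 7512)
(b(-97, -34) + A)/(f(37) + 46448) = (-34 + 7512)/(37² + 46448) = 7478/(1369 + 46448) = 7478/47817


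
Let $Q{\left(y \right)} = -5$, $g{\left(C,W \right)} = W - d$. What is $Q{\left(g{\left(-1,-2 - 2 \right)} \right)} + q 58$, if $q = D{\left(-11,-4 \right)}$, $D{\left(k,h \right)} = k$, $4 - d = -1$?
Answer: $-643$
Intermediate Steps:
$d = 5$ ($d = 4 - -1 = 4 + 1 = 5$)
$g{\left(C,W \right)} = -5 + W$ ($g{\left(C,W \right)} = W - 5 = -5 + W$)
$q = -11$
$Q{\left(g{\left(-1,-2 - 2 \right)} \right)} + q 58 = -5 - 638 = -643$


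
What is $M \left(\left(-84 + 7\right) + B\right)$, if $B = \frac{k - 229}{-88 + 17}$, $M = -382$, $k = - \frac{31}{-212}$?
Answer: $\frac{212103017}{7526} \approx 28183.0$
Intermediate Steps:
$k = \frac{31}{212}$ ($k = \left(-31\right) \left(- \frac{1}{212}\right) = \frac{31}{212} \approx 0.14623$)
$B = \frac{48517}{15052}$ ($B = \frac{\frac{31}{212} - 229}{-88 + 17} = - \frac{48517}{212 \left(-71\right)} = \left(- \frac{48517}{212}\right) \left(- \frac{1}{71}\right) = \frac{48517}{15052} \approx 3.2233$)
$M \left(\left(-84 + 7\right) + B\right) = - 382 \left(\left(-84 + 7\right) + \frac{48517}{15052}\right) = - 382 \left(-77 + \frac{48517}{15052}\right) = \left(-382\right) \left(- \frac{1110487}{15052}\right) = \frac{212103017}{7526}$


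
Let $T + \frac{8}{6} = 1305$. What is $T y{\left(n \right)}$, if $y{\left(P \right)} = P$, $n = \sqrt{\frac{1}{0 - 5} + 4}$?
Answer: $\frac{3911 \sqrt{95}}{15} \approx 2541.3$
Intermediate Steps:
$T = \frac{3911}{3}$ ($T = - \frac{4}{3} + 1305 = \frac{3911}{3} \approx 1303.7$)
$n = \frac{\sqrt{95}}{5}$ ($n = \sqrt{\frac{1}{-5} + 4} = \sqrt{- \frac{1}{5} + 4} = \sqrt{\frac{19}{5}} = \frac{\sqrt{95}}{5} \approx 1.9494$)
$T y{\left(n \right)} = \frac{3911 \frac{\sqrt{95}}{5}}{3} = \frac{3911 \sqrt{95}}{15}$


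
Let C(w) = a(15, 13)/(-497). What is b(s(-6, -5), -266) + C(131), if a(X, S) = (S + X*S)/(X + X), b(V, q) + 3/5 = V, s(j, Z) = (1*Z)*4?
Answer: -153677/7455 ≈ -20.614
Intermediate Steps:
s(j, Z) = 4*Z (s(j, Z) = Z*4 = 4*Z)
b(V, q) = -⅗ + V
a(X, S) = (S + S*X)/(2*X) (a(X, S) = (S + S*X)/((2*X)) = (S + S*X)*(1/(2*X)) = (S + S*X)/(2*X))
C(w) = -104/7455 (C(w) = ((½)*13*(1 + 15)/15)/(-497) = ((½)*13*(1/15)*16)*(-1/497) = (104/15)*(-1/497) = -104/7455)
b(s(-6, -5), -266) + C(131) = (-⅗ + 4*(-5)) - 104/7455 = (-⅗ - 20) - 104/7455 = -103/5 - 104/7455 = -153677/7455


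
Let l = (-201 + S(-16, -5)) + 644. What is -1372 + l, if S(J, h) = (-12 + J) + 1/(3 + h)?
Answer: -1915/2 ≈ -957.50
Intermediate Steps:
S(J, h) = -12 + J + 1/(3 + h)
l = 829/2 (l = (-201 + (-35 - 12*(-5) + 3*(-16) - 16*(-5))/(3 - 5)) + 644 = (-201 + (-35 + 60 - 48 + 80)/(-2)) + 644 = (-201 - 1/2*57) + 644 = (-201 - 57/2) + 644 = -459/2 + 644 = 829/2 ≈ 414.50)
-1372 + l = -1372 + 829/2 = -1915/2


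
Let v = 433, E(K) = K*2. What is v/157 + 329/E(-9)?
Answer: -43859/2826 ≈ -15.520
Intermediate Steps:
E(K) = 2*K
v/157 + 329/E(-9) = 433/157 + 329/((2*(-9))) = 433*(1/157) + 329/(-18) = 433/157 + 329*(-1/18) = 433/157 - 329/18 = -43859/2826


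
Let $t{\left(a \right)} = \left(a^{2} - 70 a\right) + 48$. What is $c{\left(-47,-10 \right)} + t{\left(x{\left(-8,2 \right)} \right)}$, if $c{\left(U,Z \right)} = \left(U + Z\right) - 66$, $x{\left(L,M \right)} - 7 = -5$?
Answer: $-211$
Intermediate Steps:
$x{\left(L,M \right)} = 2$ ($x{\left(L,M \right)} = 7 - 5 = 2$)
$t{\left(a \right)} = 48 + a^{2} - 70 a$
$c{\left(U,Z \right)} = -66 + U + Z$
$c{\left(-47,-10 \right)} + t{\left(x{\left(-8,2 \right)} \right)} = \left(-66 - 47 - 10\right) + \left(48 + 2^{2} - 140\right) = -123 + \left(48 + 4 - 140\right) = -123 - 88 = -211$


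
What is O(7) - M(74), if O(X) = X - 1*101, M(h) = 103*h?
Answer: -7716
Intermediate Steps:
O(X) = -101 + X (O(X) = X - 101 = -101 + X)
O(7) - M(74) = (-101 + 7) - 103*74 = -94 - 1*7622 = -94 - 7622 = -7716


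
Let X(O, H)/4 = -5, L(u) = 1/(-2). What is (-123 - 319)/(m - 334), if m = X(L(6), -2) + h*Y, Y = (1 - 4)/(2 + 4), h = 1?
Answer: 884/709 ≈ 1.2468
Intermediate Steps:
L(u) = -½
X(O, H) = -20 (X(O, H) = 4*(-5) = -20)
Y = -½ (Y = -3/6 = -3*⅙ = -½ ≈ -0.50000)
m = -41/2 (m = -20 + 1*(-½) = -20 - ½ = -41/2 ≈ -20.500)
(-123 - 319)/(m - 334) = (-123 - 319)/(-41/2 - 334) = -442/(-709/2) = -442*(-2/709) = 884/709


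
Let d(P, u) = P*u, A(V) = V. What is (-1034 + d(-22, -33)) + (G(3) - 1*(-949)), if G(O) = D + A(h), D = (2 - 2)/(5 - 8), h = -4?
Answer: 637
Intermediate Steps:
D = 0 (D = 0/(-3) = 0*(-⅓) = 0)
G(O) = -4 (G(O) = 0 - 4 = -4)
(-1034 + d(-22, -33)) + (G(3) - 1*(-949)) = (-1034 - 22*(-33)) + (-4 - 1*(-949)) = (-1034 + 726) + (-4 + 949) = -308 + 945 = 637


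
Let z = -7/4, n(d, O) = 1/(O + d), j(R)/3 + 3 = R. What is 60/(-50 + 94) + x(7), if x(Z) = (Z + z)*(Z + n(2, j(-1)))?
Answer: 16539/440 ≈ 37.589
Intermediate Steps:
j(R) = -9 + 3*R
z = -7/4 (z = -7*1/4 = -7/4 ≈ -1.7500)
x(Z) = (-7/4 + Z)*(-1/10 + Z) (x(Z) = (Z - 7/4)*(Z + 1/((-9 + 3*(-1)) + 2)) = (-7/4 + Z)*(Z + 1/((-9 - 3) + 2)) = (-7/4 + Z)*(Z + 1/(-12 + 2)) = (-7/4 + Z)*(Z + 1/(-10)) = (-7/4 + Z)*(Z - 1/10) = (-7/4 + Z)*(-1/10 + Z))
60/(-50 + 94) + x(7) = 60/(-50 + 94) + (7/40 + 7**2 - 37/20*7) = 60/44 + (7/40 + 49 - 259/20) = 60*(1/44) + 1449/40 = 15/11 + 1449/40 = 16539/440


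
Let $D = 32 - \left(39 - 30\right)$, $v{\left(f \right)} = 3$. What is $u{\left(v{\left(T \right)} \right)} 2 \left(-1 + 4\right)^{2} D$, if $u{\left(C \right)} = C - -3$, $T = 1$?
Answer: $2484$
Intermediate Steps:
$u{\left(C \right)} = 3 + C$ ($u{\left(C \right)} = C + 3 = 3 + C$)
$D = 23$ ($D = 32 - 9 = 23$)
$u{\left(v{\left(T \right)} \right)} 2 \left(-1 + 4\right)^{2} D = \left(3 + 3\right) 2 \left(-1 + 4\right)^{2} \cdot 23 = 6 \cdot 2 \cdot 3^{2} \cdot 23 = 12 \cdot 9 \cdot 23 = 108 \cdot 23 = 2484$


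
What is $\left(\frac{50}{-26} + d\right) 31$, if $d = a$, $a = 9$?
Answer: $\frac{2852}{13} \approx 219.38$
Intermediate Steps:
$d = 9$
$\left(\frac{50}{-26} + d\right) 31 = \left(\frac{50}{-26} + 9\right) 31 = \left(50 \left(- \frac{1}{26}\right) + 9\right) 31 = \left(- \frac{25}{13} + 9\right) 31 = \frac{92}{13} \cdot 31 = \frac{2852}{13}$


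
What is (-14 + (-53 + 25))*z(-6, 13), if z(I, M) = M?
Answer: -546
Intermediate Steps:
(-14 + (-53 + 25))*z(-6, 13) = (-14 + (-53 + 25))*13 = (-14 - 28)*13 = -42*13 = -546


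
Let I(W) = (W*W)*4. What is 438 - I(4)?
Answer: 374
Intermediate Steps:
I(W) = 4*W**2 (I(W) = W**2*4 = 4*W**2)
438 - I(4) = 438 - 4*4**2 = 438 - 4*16 = 438 - 1*64 = 438 - 64 = 374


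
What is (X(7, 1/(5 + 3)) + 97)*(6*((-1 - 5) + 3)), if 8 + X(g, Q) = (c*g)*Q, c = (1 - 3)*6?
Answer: -1413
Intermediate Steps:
c = -12 (c = -2*6 = -12)
X(g, Q) = -8 - 12*Q*g (X(g, Q) = -8 + (-12*g)*Q = -8 - 12*Q*g)
(X(7, 1/(5 + 3)) + 97)*(6*((-1 - 5) + 3)) = ((-8 - 12*7/(5 + 3)) + 97)*(6*((-1 - 5) + 3)) = ((-8 - 12*7/8) + 97)*(6*(-6 + 3)) = ((-8 - 12*1/8*7) + 97)*(6*(-3)) = ((-8 - 21/2) + 97)*(-18) = (-37/2 + 97)*(-18) = (157/2)*(-18) = -1413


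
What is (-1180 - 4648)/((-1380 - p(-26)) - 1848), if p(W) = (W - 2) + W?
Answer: 2914/1587 ≈ 1.8362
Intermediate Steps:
p(W) = -2 + 2*W (p(W) = (-2 + W) + W = -2 + 2*W)
(-1180 - 4648)/((-1380 - p(-26)) - 1848) = (-1180 - 4648)/((-1380 - (-2 + 2*(-26))) - 1848) = -5828/((-1380 - (-2 - 52)) - 1848) = -5828/((-1380 - 1*(-54)) - 1848) = -5828/((-1380 + 54) - 1848) = -5828/(-1326 - 1848) = -5828/(-3174) = -5828*(-1/3174) = 2914/1587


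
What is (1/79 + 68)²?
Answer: 28869129/6241 ≈ 4625.7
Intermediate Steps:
(1/79 + 68)² = (5373/79)² = 28869129/6241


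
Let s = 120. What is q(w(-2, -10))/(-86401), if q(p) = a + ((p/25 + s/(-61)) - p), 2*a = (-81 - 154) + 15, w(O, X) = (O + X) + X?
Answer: 138542/131761525 ≈ 0.0010515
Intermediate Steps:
w(O, X) = O + 2*X
a = -110 (a = ((-81 - 154) + 15)/2 = (-235 + 15)/2 = (½)*(-220) = -110)
q(p) = -6830/61 - 24*p/25 (q(p) = -110 + ((p/25 + 120/(-61)) - p) = -110 + ((p*(1/25) + 120*(-1/61)) - p) = -110 + ((p/25 - 120/61) - p) = -110 + ((-120/61 + p/25) - p) = -110 + (-120/61 - 24*p/25) = -6830/61 - 24*p/25)
q(w(-2, -10))/(-86401) = (-6830/61 - 24*(-2 + 2*(-10))/25)/(-86401) = (-6830/61 - 24*(-2 - 20)/25)*(-1/86401) = (-6830/61 - 24/25*(-22))*(-1/86401) = (-6830/61 + 528/25)*(-1/86401) = -138542/1525*(-1/86401) = 138542/131761525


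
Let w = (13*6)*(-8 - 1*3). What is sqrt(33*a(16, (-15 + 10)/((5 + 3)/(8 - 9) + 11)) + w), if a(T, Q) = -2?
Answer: 2*I*sqrt(231) ≈ 30.397*I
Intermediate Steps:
w = -858 (w = 78*(-8 - 3) = 78*(-11) = -858)
sqrt(33*a(16, (-15 + 10)/((5 + 3)/(8 - 9) + 11)) + w) = sqrt(33*(-2) - 858) = sqrt(-66 - 858) = sqrt(-924) = 2*I*sqrt(231)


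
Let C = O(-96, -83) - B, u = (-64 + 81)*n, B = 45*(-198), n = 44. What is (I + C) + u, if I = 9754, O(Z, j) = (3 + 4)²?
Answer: 19461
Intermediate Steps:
B = -8910
O(Z, j) = 49 (O(Z, j) = 7² = 49)
u = 748 (u = (-64 + 81)*44 = 17*44 = 748)
C = 8959 (C = 49 - 1*(-8910) = 49 + 8910 = 8959)
(I + C) + u = (9754 + 8959) + 748 = 18713 + 748 = 19461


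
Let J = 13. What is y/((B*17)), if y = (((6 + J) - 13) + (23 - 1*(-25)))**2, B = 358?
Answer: 1458/3043 ≈ 0.47913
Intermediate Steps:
y = 2916 (y = (((6 + 13) - 13) + (23 - 1*(-25)))**2 = ((19 - 13) + (23 + 25))**2 = (6 + 48)**2 = 54**2 = 2916)
y/((B*17)) = 2916/((358*17)) = 2916/6086 = 2916*(1/6086) = 1458/3043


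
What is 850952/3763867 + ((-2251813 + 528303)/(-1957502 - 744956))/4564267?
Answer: 5248139023730060721/23213160171913010981 ≈ 0.22608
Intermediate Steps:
850952/3763867 + ((-2251813 + 528303)/(-1957502 - 744956))/4564267 = 850952*(1/3763867) - 1723510/(-2702458)*(1/4564267) = 850952/3763867 - 1723510*(-1/2702458)*(1/4564267) = 850952/3763867 + (861755/1351229)*(1/4564267) = 850952/3763867 + 861755/6167369934143 = 5248139023730060721/23213160171913010981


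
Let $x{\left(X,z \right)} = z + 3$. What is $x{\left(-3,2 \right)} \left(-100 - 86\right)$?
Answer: $-930$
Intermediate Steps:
$x{\left(X,z \right)} = 3 + z$
$x{\left(-3,2 \right)} \left(-100 - 86\right) = \left(3 + 2\right) \left(-100 - 86\right) = 5 \left(-186\right) = -930$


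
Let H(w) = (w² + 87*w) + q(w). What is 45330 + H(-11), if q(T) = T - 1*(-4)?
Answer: 44487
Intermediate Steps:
q(T) = 4 + T (q(T) = T + 4 = 4 + T)
H(w) = 4 + w² + 88*w (H(w) = (w² + 87*w) + (4 + w) = 4 + w² + 88*w)
45330 + H(-11) = 45330 + (4 + (-11)² + 88*(-11)) = 45330 + (4 + 121 - 968) = 45330 - 843 = 44487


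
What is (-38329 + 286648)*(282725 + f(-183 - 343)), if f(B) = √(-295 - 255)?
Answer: 70205989275 + 1241595*I*√22 ≈ 7.0206e+10 + 5.8236e+6*I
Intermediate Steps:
f(B) = 5*I*√22 (f(B) = √(-550) = 5*I*√22)
(-38329 + 286648)*(282725 + f(-183 - 343)) = (-38329 + 286648)*(282725 + 5*I*√22) = 248319*(282725 + 5*I*√22) = 70205989275 + 1241595*I*√22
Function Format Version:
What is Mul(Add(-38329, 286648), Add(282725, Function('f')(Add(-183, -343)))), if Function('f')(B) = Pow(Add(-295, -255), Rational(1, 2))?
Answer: Add(70205989275, Mul(1241595, I, Pow(22, Rational(1, 2)))) ≈ Add(7.0206e+10, Mul(5.8236e+6, I))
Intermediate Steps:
Function('f')(B) = Mul(5, I, Pow(22, Rational(1, 2))) (Function('f')(B) = Pow(-550, Rational(1, 2)) = Mul(5, I, Pow(22, Rational(1, 2))))
Mul(Add(-38329, 286648), Add(282725, Function('f')(Add(-183, -343)))) = Mul(Add(-38329, 286648), Add(282725, Mul(5, I, Pow(22, Rational(1, 2))))) = Mul(248319, Add(282725, Mul(5, I, Pow(22, Rational(1, 2))))) = Add(70205989275, Mul(1241595, I, Pow(22, Rational(1, 2))))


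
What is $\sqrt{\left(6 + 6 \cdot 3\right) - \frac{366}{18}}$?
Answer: $\frac{\sqrt{33}}{3} \approx 1.9149$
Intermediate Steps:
$\sqrt{\left(6 + 6 \cdot 3\right) - \frac{366}{18}} = \sqrt{\left(6 + 18\right) - \frac{61}{3}} = \sqrt{24 - \frac{61}{3}} = \sqrt{\frac{11}{3}} = \frac{\sqrt{33}}{3}$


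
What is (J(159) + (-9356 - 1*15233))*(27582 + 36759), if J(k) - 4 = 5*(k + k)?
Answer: -1479521295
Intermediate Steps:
J(k) = 4 + 10*k (J(k) = 4 + 5*(k + k) = 4 + 5*(2*k) = 4 + 10*k)
(J(159) + (-9356 - 1*15233))*(27582 + 36759) = ((4 + 10*159) + (-9356 - 1*15233))*(27582 + 36759) = ((4 + 1590) + (-9356 - 15233))*64341 = (1594 - 24589)*64341 = -22995*64341 = -1479521295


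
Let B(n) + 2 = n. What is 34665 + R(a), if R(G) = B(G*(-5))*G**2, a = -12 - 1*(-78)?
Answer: -1411527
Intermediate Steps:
B(n) = -2 + n
a = 66 (a = -12 + 78 = 66)
R(G) = G**2*(-2 - 5*G) (R(G) = (-2 + G*(-5))*G**2 = (-2 - 5*G)*G**2 = G**2*(-2 - 5*G))
34665 + R(a) = 34665 + 66**2*(-2 - 5*66) = 34665 + 4356*(-2 - 330) = 34665 + 4356*(-332) = 34665 - 1446192 = -1411527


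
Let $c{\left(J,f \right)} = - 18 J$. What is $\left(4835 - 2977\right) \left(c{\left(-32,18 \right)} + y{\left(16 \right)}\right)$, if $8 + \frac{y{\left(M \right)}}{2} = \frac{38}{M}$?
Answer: $\frac{2098611}{2} \approx 1.0493 \cdot 10^{6}$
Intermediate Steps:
$y{\left(M \right)} = -16 + \frac{76}{M}$ ($y{\left(M \right)} = -16 + 2 \frac{38}{M} = -16 + \frac{76}{M}$)
$\left(4835 - 2977\right) \left(c{\left(-32,18 \right)} + y{\left(16 \right)}\right) = \left(4835 - 2977\right) \left(\left(-18\right) \left(-32\right) - \left(16 - \frac{76}{16}\right)\right) = 1858 \left(576 + \left(-16 + 76 \cdot \frac{1}{16}\right)\right) = 1858 \left(576 + \left(-16 + \frac{19}{4}\right)\right) = 1858 \left(576 - \frac{45}{4}\right) = 1858 \cdot \frac{2259}{4} = \frac{2098611}{2}$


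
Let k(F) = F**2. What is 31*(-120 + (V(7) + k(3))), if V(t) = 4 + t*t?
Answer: -1798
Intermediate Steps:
V(t) = 4 + t**2
31*(-120 + (V(7) + k(3))) = 31*(-120 + ((4 + 7**2) + 3**2)) = 31*(-120 + ((4 + 49) + 9)) = 31*(-120 + (53 + 9)) = 31*(-120 + 62) = 31*(-58) = -1798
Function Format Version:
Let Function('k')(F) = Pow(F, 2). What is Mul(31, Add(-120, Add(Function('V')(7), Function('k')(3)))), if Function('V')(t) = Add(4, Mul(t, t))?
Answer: -1798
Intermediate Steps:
Function('V')(t) = Add(4, Pow(t, 2))
Mul(31, Add(-120, Add(Function('V')(7), Function('k')(3)))) = Mul(31, Add(-120, Add(Add(4, Pow(7, 2)), Pow(3, 2)))) = Mul(31, Add(-120, Add(Add(4, 49), 9))) = Mul(31, Add(-120, Add(53, 9))) = Mul(31, Add(-120, 62)) = Mul(31, -58) = -1798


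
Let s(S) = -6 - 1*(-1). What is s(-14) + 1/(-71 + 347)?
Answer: -1379/276 ≈ -4.9964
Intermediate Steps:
s(S) = -5 (s(S) = -6 + 1 = -5)
s(-14) + 1/(-71 + 347) = -5 + 1/(-71 + 347) = -5 + 1/276 = -1379/276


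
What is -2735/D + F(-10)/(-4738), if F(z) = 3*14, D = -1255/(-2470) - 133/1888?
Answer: -3021495492193/483496317 ≈ -6249.3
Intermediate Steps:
D = 204093/466336 (D = -1255*(-1/2470) - 133*1/1888 = 251/494 - 133/1888 = 204093/466336 ≈ 0.43765)
F(z) = 42
-2735/D + F(-10)/(-4738) = -2735/204093/466336 + 42/(-4738) = -2735*466336/204093 + 42*(-1/4738) = -1275428960/204093 - 21/2369 = -3021495492193/483496317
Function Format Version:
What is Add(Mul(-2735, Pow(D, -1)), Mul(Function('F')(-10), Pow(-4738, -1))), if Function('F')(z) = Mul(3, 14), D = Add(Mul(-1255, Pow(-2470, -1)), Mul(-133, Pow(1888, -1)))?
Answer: Rational(-3021495492193, 483496317) ≈ -6249.3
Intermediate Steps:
D = Rational(204093, 466336) (D = Add(Mul(-1255, Rational(-1, 2470)), Mul(-133, Rational(1, 1888))) = Add(Rational(251, 494), Rational(-133, 1888)) = Rational(204093, 466336) ≈ 0.43765)
Function('F')(z) = 42
Add(Mul(-2735, Pow(D, -1)), Mul(Function('F')(-10), Pow(-4738, -1))) = Add(Mul(-2735, Pow(Rational(204093, 466336), -1)), Mul(42, Pow(-4738, -1))) = Add(Mul(-2735, Rational(466336, 204093)), Mul(42, Rational(-1, 4738))) = Add(Rational(-1275428960, 204093), Rational(-21, 2369)) = Rational(-3021495492193, 483496317)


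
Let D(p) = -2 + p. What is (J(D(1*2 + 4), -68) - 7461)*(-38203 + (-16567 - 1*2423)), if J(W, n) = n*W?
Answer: 442273469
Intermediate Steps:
J(W, n) = W*n
(J(D(1*2 + 4), -68) - 7461)*(-38203 + (-16567 - 1*2423)) = ((-2 + (1*2 + 4))*(-68) - 7461)*(-38203 + (-16567 - 1*2423)) = ((-2 + (2 + 4))*(-68) - 7461)*(-38203 + (-16567 - 2423)) = ((-2 + 6)*(-68) - 7461)*(-38203 - 18990) = (4*(-68) - 7461)*(-57193) = (-272 - 7461)*(-57193) = -7733*(-57193) = 442273469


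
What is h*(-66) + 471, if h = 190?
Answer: -12069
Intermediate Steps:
h*(-66) + 471 = 190*(-66) + 471 = -12540 + 471 = -12069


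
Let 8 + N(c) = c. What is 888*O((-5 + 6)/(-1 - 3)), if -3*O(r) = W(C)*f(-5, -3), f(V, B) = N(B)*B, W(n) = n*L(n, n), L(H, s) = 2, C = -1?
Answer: 19536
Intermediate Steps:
N(c) = -8 + c
W(n) = 2*n (W(n) = n*2 = 2*n)
f(V, B) = B*(-8 + B) (f(V, B) = (-8 + B)*B = B*(-8 + B))
O(r) = 22 (O(r) = -2*(-1)*(-3*(-8 - 3))/3 = -(-2)*(-3*(-11))/3 = -(-2)*33/3 = -1/3*(-66) = 22)
888*O((-5 + 6)/(-1 - 3)) = 888*22 = 19536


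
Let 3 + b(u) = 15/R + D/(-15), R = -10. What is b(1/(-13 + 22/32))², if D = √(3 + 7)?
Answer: 3653/180 + 3*√10/5 ≈ 22.192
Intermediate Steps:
D = √10 ≈ 3.1623
b(u) = -9/2 - √10/15 (b(u) = -3 + (15/(-10) + √10/(-15)) = -3 + (15*(-⅒) + √10*(-1/15)) = -3 + (-3/2 - √10/15) = -9/2 - √10/15)
b(1/(-13 + 22/32))² = (-9/2 - √10/15)²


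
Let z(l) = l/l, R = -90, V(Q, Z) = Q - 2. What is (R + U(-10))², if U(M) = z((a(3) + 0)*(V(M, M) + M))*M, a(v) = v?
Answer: 10000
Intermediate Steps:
V(Q, Z) = -2 + Q
z(l) = 1
U(M) = M (U(M) = 1*M = M)
(R + U(-10))² = (-90 - 10)² = (-100)² = 10000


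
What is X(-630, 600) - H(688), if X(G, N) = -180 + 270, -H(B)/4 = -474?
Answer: -1806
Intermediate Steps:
H(B) = 1896 (H(B) = -4*(-474) = 1896)
X(G, N) = 90
X(-630, 600) - H(688) = 90 - 1*1896 = 90 - 1896 = -1806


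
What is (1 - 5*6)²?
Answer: 841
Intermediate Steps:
(1 - 5*6)² = (1 - 30)² = (-29)² = 841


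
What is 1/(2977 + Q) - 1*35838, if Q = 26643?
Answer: -1061521559/29620 ≈ -35838.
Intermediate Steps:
1/(2977 + Q) - 1*35838 = 1/(2977 + 26643) - 1*35838 = 1/29620 - 35838 = -1061521559/29620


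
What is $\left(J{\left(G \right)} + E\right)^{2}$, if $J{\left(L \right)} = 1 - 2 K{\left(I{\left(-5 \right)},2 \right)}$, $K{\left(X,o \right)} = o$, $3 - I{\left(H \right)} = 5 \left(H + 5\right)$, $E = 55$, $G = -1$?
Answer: $2704$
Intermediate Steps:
$I{\left(H \right)} = -22 - 5 H$ ($I{\left(H \right)} = 3 - 5 \left(H + 5\right) = 3 - 5 \left(5 + H\right) = 3 - \left(25 + 5 H\right) = -22 - 5 H$)
$J{\left(L \right)} = -3$ ($J{\left(L \right)} = 1 - 4 = -3$)
$\left(J{\left(G \right)} + E\right)^{2} = \left(-3 + 55\right)^{2} = 52^{2} = 2704$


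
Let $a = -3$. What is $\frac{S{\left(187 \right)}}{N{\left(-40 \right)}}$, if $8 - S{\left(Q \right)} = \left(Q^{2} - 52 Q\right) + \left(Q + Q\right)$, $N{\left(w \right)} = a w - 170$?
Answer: $\frac{25611}{50} \approx 512.22$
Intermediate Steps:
$N{\left(w \right)} = -170 - 3 w$ ($N{\left(w \right)} = - 3 w - 170 = -170 - 3 w$)
$S{\left(Q \right)} = 8 - Q^{2} + 50 Q$ ($S{\left(Q \right)} = 8 - \left(\left(Q^{2} - 52 Q\right) + \left(Q + Q\right)\right) = 8 - \left(\left(Q^{2} - 52 Q\right) + 2 Q\right) = 8 - \left(Q^{2} - 50 Q\right) = 8 - Q^{2} + 50 Q$)
$\frac{S{\left(187 \right)}}{N{\left(-40 \right)}} = \frac{8 - 187^{2} + 50 \cdot 187}{-170 - -120} = \frac{8 - 34969 + 9350}{-170 + 120} = \frac{8 - 34969 + 9350}{-50} = \left(-25611\right) \left(- \frac{1}{50}\right) = \frac{25611}{50}$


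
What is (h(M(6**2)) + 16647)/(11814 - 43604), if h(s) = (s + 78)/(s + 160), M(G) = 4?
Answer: -6659/12716 ≈ -0.52367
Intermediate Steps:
h(s) = (78 + s)/(160 + s)
(h(M(6**2)) + 16647)/(11814 - 43604) = ((78 + 4)/(160 + 4) + 16647)/(11814 - 43604) = (82/164 + 16647)/(-31790) = ((1/164)*82 + 16647)*(-1/31790) = (1/2 + 16647)*(-1/31790) = (33295/2)*(-1/31790) = -6659/12716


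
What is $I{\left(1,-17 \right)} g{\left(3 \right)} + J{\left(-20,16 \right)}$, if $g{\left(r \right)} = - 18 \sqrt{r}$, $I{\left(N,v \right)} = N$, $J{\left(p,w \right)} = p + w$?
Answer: $-4 - 18 \sqrt{3} \approx -35.177$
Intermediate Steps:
$I{\left(1,-17 \right)} g{\left(3 \right)} + J{\left(-20,16 \right)} = 1 \left(- 18 \sqrt{3}\right) + \left(-20 + 16\right) = - 18 \sqrt{3} - 4 = -4 - 18 \sqrt{3}$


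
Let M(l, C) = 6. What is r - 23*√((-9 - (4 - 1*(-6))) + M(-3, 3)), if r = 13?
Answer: 13 - 23*I*√13 ≈ 13.0 - 82.928*I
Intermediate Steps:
r - 23*√((-9 - (4 - 1*(-6))) + M(-3, 3)) = 13 - 23*√((-9 - (4 - 1*(-6))) + 6) = 13 - 23*√((-9 - (4 + 6)) + 6) = 13 - 23*√((-9 - 1*10) + 6) = 13 - 23*√((-9 - 10) + 6) = 13 - 23*√(-19 + 6) = 13 - 23*I*√13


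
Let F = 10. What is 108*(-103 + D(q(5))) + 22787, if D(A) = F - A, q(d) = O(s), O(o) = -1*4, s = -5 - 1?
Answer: 13175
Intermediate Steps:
s = -6
O(o) = -4
q(d) = -4
D(A) = 10 - A
108*(-103 + D(q(5))) + 22787 = 108*(-103 + (10 - 1*(-4))) + 22787 = 108*(-103 + (10 + 4)) + 22787 = 108*(-103 + 14) + 22787 = 108*(-89) + 22787 = -9612 + 22787 = 13175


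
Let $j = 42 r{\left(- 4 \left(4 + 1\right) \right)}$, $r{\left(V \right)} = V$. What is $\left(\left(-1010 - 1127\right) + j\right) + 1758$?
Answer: $-1219$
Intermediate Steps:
$j = -840$ ($j = 42 \left(- 4 \left(4 + 1\right)\right) = 42 \left(\left(-4\right) 5\right) = 42 \left(-20\right) = -840$)
$\left(\left(-1010 - 1127\right) + j\right) + 1758 = \left(\left(-1010 - 1127\right) - 840\right) + 1758 = \left(-2137 - 840\right) + 1758 = -2977 + 1758 = -1219$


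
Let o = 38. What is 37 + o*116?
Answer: 4445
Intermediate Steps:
37 + o*116 = 37 + 38*116 = 37 + 4408 = 4445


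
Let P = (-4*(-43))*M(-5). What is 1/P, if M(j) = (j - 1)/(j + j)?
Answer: 5/516 ≈ 0.0096899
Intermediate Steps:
M(j) = (-1 + j)/(2*j) (M(j) = (-1 + j)/((2*j)) = (-1 + j)*(1/(2*j)) = (-1 + j)/(2*j))
P = 516/5 (P = (-4*(-43))*((½)*(-1 - 5)/(-5)) = 172*((½)*(-⅕)*(-6)) = 172*(⅗) = 516/5 ≈ 103.20)
1/P = 1/(516/5) = 5/516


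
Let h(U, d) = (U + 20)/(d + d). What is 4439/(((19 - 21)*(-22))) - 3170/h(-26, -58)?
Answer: -8076523/132 ≈ -61186.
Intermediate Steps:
h(U, d) = (20 + U)/(2*d) (h(U, d) = (20 + U)/((2*d)) = (20 + U)*(1/(2*d)) = (20 + U)/(2*d))
4439/(((19 - 21)*(-22))) - 3170/h(-26, -58) = 4439/(((19 - 21)*(-22))) - 3170*(-116/(20 - 26)) = 4439/((-2*(-22))) - 3170/((1/2)*(-1/58)*(-6)) = 4439/44 - 3170/3/58 = 4439*(1/44) - 3170*58/3 = 4439/44 - 183860/3 = -8076523/132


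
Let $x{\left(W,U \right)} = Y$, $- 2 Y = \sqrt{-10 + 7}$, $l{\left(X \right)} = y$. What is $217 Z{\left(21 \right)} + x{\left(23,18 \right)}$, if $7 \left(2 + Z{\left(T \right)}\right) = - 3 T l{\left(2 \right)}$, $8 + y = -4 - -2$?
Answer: $19096 - \frac{i \sqrt{3}}{2} \approx 19096.0 - 0.86602 i$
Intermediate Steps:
$y = -10$ ($y = -8 - 2 = -10$)
$l{\left(X \right)} = -10$
$Y = - \frac{i \sqrt{3}}{2}$ ($Y = - \frac{\sqrt{-10 + 7}}{2} = - \frac{\sqrt{-3}}{2} = - \frac{i \sqrt{3}}{2} \approx - 0.86602 i$)
$x{\left(W,U \right)} = - \frac{i \sqrt{3}}{2}$
$Z{\left(T \right)} = -2 + \frac{30 T}{7}$ ($Z{\left(T \right)} = -2 + \frac{- 3 T \left(-10\right)}{7} = -2 + \frac{30 T}{7}$)
$217 Z{\left(21 \right)} + x{\left(23,18 \right)} = 217 \left(-2 + \frac{30}{7} \cdot 21\right) - \frac{i \sqrt{3}}{2} = 217 \left(-2 + 90\right) - \frac{i \sqrt{3}}{2} = 217 \cdot 88 - \frac{i \sqrt{3}}{2} = 19096 - \frac{i \sqrt{3}}{2}$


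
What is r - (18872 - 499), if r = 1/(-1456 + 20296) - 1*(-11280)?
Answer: -133632119/18840 ≈ -7093.0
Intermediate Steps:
r = 212515201/18840 (r = 1/18840 + 11280 = 212515201/18840 ≈ 11280.)
r - (18872 - 499) = 212515201/18840 - (18872 - 499) = 212515201/18840 - 1*18373 = 212515201/18840 - 18373 = -133632119/18840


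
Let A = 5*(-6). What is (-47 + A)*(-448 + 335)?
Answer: 8701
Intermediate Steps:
A = -30
(-47 + A)*(-448 + 335) = (-47 - 30)*(-448 + 335) = -77*(-113) = 8701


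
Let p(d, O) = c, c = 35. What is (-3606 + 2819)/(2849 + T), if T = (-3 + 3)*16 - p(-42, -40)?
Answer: -787/2814 ≈ -0.27967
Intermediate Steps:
p(d, O) = 35
T = -35 (T = (-3 + 3)*16 - 1*35 = 0*16 - 35 = 0 - 35 = -35)
(-3606 + 2819)/(2849 + T) = (-3606 + 2819)/(2849 - 35) = -787/2814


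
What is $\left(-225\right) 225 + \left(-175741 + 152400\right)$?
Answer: $-73966$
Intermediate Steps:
$\left(-225\right) 225 + \left(-175741 + 152400\right) = -50625 - 23341 = -73966$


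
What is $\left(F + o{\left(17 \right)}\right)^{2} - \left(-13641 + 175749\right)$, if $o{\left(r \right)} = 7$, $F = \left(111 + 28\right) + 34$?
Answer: $-129708$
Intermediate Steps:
$F = 173$ ($F = 139 + 34 = 173$)
$\left(F + o{\left(17 \right)}\right)^{2} - \left(-13641 + 175749\right) = \left(173 + 7\right)^{2} - \left(-13641 + 175749\right) = 180^{2} - 162108 = 32400 - 162108 = -129708$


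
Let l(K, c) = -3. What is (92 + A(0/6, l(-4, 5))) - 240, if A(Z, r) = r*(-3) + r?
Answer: -142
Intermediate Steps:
A(Z, r) = -2*r (A(Z, r) = -3*r + r = -2*r)
(92 + A(0/6, l(-4, 5))) - 240 = (92 - 2*(-3)) - 240 = (92 + 6) - 240 = 98 - 240 = -142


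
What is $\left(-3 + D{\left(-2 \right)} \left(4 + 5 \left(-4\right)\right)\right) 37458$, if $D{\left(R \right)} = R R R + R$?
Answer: $5880906$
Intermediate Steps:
$D{\left(R \right)} = R + R^{3}$ ($D{\left(R \right)} = R^{2} R + R = R^{3} + R = R + R^{3}$)
$\left(-3 + D{\left(-2 \right)} \left(4 + 5 \left(-4\right)\right)\right) 37458 = \left(-3 + \left(-2 + \left(-2\right)^{3}\right) \left(4 + 5 \left(-4\right)\right)\right) 37458 = \left(-3 + \left(-2 - 8\right) \left(4 - 20\right)\right) 37458 = \left(-3 - -160\right) 37458 = \left(-3 + 160\right) 37458 = 157 \cdot 37458 = 5880906$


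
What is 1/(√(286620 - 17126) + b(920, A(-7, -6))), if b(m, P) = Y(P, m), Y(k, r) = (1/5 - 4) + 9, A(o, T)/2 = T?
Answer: -65/3368337 + 25*√269494/6736674 ≈ 0.0019072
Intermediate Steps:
A(o, T) = 2*T
Y(k, r) = 26/5 (Y(k, r) = (⅕ - 4) + 9 = -19/5 + 9 = 26/5)
b(m, P) = 26/5
1/(√(286620 - 17126) + b(920, A(-7, -6))) = 1/(√(286620 - 17126) + 26/5) = 1/(√269494 + 26/5) = 1/(26/5 + √269494)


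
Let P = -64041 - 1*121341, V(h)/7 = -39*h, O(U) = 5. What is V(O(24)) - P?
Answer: 184017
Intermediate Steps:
V(h) = -273*h (V(h) = 7*(-39*h) = -273*h)
P = -185382 (P = -64041 - 121341 = -185382)
V(O(24)) - P = -273*5 - 1*(-185382) = -1365 + 185382 = 184017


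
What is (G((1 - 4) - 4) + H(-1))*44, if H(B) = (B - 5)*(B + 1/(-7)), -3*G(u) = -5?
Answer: 7876/21 ≈ 375.05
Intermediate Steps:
G(u) = 5/3 (G(u) = -⅓*(-5) = 5/3)
H(B) = (-5 + B)*(-⅐ + B) (H(B) = (-5 + B)*(B - ⅐) = (-5 + B)*(-⅐ + B))
(G((1 - 4) - 4) + H(-1))*44 = (5/3 + (5/7 + (-1)² - 36/7*(-1)))*44 = (5/3 + (5/7 + 1 + 36/7))*44 = (5/3 + 48/7)*44 = (179/21)*44 = 7876/21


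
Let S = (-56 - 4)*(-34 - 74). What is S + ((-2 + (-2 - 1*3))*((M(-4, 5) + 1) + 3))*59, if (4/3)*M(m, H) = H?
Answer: 13117/4 ≈ 3279.3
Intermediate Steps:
M(m, H) = 3*H/4
S = 6480 (S = -60*(-108) = 6480)
S + ((-2 + (-2 - 1*3))*((M(-4, 5) + 1) + 3))*59 = 6480 + ((-2 + (-2 - 1*3))*(((¾)*5 + 1) + 3))*59 = 6480 + ((-2 + (-2 - 3))*((15/4 + 1) + 3))*59 = 6480 + ((-2 - 5)*(19/4 + 3))*59 = 6480 - 7*31/4*59 = 6480 - 217/4*59 = 6480 - 12803/4 = 13117/4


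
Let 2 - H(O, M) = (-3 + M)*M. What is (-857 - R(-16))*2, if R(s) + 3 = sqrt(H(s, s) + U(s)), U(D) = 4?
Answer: -1708 - 2*I*sqrt(298) ≈ -1708.0 - 34.525*I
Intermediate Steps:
H(O, M) = 2 - M*(-3 + M) (H(O, M) = 2 - (-3 + M)*M = 2 - M*(-3 + M))
R(s) = -3 + sqrt(6 - s**2 + 3*s) (R(s) = -3 + sqrt((2 - s**2 + 3*s) + 4) = -3 + sqrt(6 - s**2 + 3*s))
(-857 - R(-16))*2 = (-857 - (-3 + sqrt(6 - 1*(-16)**2 + 3*(-16))))*2 = (-857 - (-3 + sqrt(6 - 1*256 - 48)))*2 = (-857 - (-3 + sqrt(6 - 256 - 48)))*2 = (-857 - (-3 + sqrt(-298)))*2 = (-857 - (-3 + I*sqrt(298)))*2 = (-857 + (3 - I*sqrt(298)))*2 = (-854 - I*sqrt(298))*2 = -1708 - 2*I*sqrt(298)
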